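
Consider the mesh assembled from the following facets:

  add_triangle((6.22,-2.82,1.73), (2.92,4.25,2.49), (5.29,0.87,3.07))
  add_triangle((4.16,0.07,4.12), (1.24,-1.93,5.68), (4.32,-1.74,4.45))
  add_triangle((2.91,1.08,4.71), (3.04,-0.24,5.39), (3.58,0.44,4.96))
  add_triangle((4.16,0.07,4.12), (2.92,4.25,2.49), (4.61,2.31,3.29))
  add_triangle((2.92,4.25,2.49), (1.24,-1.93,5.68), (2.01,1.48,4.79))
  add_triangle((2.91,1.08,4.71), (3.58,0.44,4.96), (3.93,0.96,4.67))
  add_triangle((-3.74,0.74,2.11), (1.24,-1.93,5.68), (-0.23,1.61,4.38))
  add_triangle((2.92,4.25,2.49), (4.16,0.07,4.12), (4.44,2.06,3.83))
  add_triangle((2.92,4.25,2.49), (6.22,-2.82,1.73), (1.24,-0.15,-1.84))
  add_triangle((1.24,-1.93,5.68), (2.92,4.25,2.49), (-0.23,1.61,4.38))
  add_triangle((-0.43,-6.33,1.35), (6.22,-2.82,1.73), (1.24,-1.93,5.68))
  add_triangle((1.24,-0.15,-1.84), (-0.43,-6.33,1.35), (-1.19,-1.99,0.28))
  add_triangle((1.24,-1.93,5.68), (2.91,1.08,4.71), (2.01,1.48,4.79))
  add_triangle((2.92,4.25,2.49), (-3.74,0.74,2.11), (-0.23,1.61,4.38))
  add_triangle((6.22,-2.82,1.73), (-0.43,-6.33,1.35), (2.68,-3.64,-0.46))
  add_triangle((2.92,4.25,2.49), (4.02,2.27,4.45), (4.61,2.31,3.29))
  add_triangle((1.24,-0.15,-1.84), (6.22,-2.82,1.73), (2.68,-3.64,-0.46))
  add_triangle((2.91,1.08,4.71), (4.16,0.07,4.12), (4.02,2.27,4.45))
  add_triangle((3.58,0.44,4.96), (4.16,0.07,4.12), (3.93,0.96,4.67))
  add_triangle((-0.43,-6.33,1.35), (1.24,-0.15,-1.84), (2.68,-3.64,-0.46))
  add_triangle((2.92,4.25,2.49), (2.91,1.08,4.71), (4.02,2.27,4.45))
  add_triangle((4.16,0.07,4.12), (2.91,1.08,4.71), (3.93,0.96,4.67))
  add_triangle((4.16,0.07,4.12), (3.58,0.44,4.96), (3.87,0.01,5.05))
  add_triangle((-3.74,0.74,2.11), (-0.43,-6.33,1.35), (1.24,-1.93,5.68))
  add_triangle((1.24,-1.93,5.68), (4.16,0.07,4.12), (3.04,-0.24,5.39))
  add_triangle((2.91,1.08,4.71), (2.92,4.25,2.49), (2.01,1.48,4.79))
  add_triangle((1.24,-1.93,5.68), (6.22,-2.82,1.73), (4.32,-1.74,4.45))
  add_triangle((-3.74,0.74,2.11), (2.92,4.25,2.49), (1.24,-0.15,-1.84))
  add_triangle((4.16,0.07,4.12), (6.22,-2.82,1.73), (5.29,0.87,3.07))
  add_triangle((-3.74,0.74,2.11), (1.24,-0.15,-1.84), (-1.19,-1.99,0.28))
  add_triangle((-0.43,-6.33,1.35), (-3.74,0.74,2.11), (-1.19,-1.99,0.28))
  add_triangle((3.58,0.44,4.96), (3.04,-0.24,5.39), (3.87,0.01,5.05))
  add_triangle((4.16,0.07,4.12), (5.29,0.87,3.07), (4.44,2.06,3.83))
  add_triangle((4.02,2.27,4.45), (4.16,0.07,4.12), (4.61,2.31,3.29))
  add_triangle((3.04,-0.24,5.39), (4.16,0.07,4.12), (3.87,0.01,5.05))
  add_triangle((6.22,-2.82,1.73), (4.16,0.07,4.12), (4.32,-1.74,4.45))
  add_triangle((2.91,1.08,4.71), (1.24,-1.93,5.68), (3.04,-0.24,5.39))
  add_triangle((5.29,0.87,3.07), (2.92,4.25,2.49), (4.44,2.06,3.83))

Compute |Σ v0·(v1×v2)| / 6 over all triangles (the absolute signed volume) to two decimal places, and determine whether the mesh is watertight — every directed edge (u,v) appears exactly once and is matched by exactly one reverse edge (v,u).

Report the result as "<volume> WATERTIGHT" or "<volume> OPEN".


Per-triangle v0·(v1×v2)/6:
  t1: +3.5526
  t2: +5.3632
  t3: +0.7561
  t4: -3.0934
  t5: -2.3390
  t6: +0.5270
  t7: +10.6845
  t8: +1.0991
  t9: +13.3417
  t10: +12.6926
  t11: +34.0039
  t12: +2.2737
  t13: +3.0890
  t14: +8.7555
  t15: +11.8480
  t16: +3.3056
  t17: +6.0076
  t18: +2.4562
  t19: +0.6718
  t20: +4.1506
  t21: +2.3144
  t22: -0.5769
  t23: +0.3745
  t24: +24.3473
  t25: +2.3195
  t26: +3.1559
  t27: +5.8151
  t28: +3.6778
  t29: +6.7974
  t30: +1.6053
  t31: +3.1012
  t32: +0.4415
  t33: +2.6786
  t34: +2.6733
  t35: +0.1548
  t36: +5.9157
  t37: +1.8930
  t38: +3.2330
Σ = +189.0677 → |volume| = 189.07

Directed edges: 114 total, each appears once with its reverse present → watertight.

189.07 WATERTIGHT


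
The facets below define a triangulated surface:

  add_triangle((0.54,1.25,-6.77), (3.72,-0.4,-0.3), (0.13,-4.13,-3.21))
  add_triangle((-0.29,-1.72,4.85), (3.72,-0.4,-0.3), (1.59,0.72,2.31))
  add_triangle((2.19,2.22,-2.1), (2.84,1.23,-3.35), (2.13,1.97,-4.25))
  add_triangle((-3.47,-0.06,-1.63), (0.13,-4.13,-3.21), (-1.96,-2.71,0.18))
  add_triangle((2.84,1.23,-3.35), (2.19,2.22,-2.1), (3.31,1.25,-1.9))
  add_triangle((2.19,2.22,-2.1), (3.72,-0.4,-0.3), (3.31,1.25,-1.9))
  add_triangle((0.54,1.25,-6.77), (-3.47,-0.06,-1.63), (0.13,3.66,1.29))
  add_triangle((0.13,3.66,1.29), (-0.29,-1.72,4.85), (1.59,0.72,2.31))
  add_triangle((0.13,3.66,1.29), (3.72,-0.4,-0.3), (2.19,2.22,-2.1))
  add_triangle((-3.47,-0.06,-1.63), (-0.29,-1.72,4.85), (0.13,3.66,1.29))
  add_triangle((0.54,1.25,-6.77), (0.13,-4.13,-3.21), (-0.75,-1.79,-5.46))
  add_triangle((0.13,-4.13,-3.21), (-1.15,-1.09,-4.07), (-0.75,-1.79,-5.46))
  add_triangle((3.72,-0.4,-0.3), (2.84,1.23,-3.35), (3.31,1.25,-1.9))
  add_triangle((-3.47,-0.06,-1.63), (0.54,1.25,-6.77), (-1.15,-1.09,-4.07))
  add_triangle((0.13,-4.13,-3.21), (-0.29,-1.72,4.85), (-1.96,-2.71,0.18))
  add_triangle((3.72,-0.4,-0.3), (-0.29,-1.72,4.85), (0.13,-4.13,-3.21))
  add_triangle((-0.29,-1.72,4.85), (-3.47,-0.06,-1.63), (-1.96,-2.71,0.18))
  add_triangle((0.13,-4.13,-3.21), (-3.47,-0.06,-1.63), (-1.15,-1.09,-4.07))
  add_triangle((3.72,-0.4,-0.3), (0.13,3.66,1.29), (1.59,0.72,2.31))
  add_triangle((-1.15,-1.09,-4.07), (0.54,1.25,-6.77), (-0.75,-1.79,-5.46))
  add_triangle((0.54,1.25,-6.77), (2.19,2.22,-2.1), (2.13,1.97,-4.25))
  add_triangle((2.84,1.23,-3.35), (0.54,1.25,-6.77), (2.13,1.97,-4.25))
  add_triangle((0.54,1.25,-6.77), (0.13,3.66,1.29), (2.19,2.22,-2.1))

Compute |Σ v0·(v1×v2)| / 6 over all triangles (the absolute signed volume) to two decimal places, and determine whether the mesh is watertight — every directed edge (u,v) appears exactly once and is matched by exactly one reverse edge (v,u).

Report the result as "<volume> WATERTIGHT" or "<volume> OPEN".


Per-triangle v0·(v1×v2)/6:
  t1: +19.7603
  t2: +5.3135
  t3: +1.2853
  t4: +7.6930
  t5: +1.2483
  t6: +0.5711
  t7: +15.7396
  t8: +5.4940
  t9: +6.3611
  t10: +11.7668
  t11: +5.9194
  t12: +1.5281
  t13: +1.5529
  t14: +6.8795
  t15: +8.1686
  t16: +15.7910
  t17: +6.6254
  t18: +6.4112
  t19: +4.8356
  t20: +2.1925
  t21: +0.9978
  t22: +2.2052
  t23: +8.4144
Σ = +146.7544 → |volume| = 146.75

Directed edges: 69 total; 3 unmatched, e.g. (0.54,1.25,-6.77)→(3.72,-0.4,-0.3) → open.

146.75 OPEN


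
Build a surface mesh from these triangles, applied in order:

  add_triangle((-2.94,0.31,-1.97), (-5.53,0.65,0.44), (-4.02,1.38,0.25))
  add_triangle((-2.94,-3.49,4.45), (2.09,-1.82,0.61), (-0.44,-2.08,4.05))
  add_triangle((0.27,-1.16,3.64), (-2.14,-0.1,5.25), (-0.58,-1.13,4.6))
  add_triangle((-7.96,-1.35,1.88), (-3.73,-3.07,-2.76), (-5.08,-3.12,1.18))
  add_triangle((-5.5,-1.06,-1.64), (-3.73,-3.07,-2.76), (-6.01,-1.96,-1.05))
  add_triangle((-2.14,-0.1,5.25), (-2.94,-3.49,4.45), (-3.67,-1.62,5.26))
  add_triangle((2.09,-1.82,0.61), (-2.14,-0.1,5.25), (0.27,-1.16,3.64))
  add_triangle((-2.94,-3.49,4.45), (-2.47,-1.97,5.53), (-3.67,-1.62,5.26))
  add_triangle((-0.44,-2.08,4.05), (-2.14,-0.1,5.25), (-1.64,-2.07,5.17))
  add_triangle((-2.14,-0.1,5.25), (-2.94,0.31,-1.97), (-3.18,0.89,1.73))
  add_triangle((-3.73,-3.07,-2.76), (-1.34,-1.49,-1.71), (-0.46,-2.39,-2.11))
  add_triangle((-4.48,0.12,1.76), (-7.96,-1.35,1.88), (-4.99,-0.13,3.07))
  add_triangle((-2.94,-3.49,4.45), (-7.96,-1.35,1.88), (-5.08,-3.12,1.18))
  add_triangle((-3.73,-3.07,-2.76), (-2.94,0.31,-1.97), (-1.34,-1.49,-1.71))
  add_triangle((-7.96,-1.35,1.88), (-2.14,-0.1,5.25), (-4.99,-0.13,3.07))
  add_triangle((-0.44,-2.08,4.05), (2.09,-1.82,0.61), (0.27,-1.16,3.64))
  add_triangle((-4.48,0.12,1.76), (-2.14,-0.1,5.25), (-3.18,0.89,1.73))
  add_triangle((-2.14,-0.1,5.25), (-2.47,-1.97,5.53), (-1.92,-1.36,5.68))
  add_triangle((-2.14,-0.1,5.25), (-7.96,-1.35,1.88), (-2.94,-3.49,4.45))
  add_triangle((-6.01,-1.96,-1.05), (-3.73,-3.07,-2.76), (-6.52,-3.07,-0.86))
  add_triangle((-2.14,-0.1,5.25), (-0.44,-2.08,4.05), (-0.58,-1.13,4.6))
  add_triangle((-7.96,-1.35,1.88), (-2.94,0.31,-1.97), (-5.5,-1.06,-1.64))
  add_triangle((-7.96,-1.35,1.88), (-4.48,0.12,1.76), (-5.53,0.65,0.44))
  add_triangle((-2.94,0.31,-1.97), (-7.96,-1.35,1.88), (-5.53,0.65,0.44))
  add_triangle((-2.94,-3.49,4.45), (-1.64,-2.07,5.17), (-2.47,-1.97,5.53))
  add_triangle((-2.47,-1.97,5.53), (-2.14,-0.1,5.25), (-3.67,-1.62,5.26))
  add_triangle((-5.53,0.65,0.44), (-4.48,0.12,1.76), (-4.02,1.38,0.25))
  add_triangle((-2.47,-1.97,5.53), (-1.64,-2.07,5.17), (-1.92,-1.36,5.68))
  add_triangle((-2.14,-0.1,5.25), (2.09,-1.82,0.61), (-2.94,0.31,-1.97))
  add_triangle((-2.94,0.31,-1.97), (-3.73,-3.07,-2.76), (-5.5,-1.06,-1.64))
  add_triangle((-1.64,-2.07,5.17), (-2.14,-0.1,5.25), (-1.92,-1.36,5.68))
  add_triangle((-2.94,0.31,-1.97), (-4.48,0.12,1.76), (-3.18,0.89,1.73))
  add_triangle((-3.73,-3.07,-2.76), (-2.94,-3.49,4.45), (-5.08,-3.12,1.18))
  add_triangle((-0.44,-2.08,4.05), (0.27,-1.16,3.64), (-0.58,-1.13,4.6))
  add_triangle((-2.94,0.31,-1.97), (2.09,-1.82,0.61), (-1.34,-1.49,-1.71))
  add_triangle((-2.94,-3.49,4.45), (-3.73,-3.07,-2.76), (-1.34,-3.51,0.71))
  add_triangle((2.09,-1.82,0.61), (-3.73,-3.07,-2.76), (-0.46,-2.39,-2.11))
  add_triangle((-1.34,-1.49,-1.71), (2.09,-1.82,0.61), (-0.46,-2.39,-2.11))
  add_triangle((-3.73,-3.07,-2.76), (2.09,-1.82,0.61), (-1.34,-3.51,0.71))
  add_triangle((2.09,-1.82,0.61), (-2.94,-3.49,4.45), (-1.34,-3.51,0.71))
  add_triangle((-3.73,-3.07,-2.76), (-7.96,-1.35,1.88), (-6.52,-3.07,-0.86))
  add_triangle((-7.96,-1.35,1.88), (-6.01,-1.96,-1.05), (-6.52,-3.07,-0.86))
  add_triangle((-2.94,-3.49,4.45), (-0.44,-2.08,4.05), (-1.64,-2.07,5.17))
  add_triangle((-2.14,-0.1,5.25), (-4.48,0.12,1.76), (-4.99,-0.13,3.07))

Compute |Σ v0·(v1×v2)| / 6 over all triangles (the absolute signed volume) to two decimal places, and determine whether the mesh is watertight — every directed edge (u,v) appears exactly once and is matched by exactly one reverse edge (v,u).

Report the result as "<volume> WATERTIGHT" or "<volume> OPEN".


116.50 OPEN

Per-triangle v0·(v1×v2)/6:
  t1: +1.8457
  t2: +4.2516
  t3: +0.3636
  t4: +10.8450
  t5: +2.8103
  t6: -3.0491
  t7: -0.5431
  t8: +2.5411
  t9: +1.2697
  t10: -2.4328
  t11: +0.4725
  t12: +1.5407
  t13: +11.3312
  t14: +1.1698
  t15: +3.8489
  t16: +1.7094
  t17: +2.7062
  t18: +0.8814
  t19: +20.1392
  t20: +2.5111
  t21: +1.1652
  t22: +3.6025
  t23: +2.4895
  t24: +4.6836
  t25: +1.3752
  t26: +2.2026
  t27: +1.1477
  t28: +0.5390
  t29: -5.3651
  t30: +3.6805
  t31: -0.1699
  t32: +1.9609
  t33: +7.6565
  t34: +0.5920
  t35: -0.0047
  t36: +8.7824
  t37: +2.7236
  t38: -0.5465
  t39: +5.1461
  t40: +6.3269
  t41: -1.7275
  t42: +3.4399
  t43: +1.8471
  t44: +0.7377
Σ = +116.4978 → |volume| = 116.50

Directed edges: 132 total; 6 unmatched, e.g. (-4.02,1.38,0.25)→(-2.94,0.31,-1.97) → open.


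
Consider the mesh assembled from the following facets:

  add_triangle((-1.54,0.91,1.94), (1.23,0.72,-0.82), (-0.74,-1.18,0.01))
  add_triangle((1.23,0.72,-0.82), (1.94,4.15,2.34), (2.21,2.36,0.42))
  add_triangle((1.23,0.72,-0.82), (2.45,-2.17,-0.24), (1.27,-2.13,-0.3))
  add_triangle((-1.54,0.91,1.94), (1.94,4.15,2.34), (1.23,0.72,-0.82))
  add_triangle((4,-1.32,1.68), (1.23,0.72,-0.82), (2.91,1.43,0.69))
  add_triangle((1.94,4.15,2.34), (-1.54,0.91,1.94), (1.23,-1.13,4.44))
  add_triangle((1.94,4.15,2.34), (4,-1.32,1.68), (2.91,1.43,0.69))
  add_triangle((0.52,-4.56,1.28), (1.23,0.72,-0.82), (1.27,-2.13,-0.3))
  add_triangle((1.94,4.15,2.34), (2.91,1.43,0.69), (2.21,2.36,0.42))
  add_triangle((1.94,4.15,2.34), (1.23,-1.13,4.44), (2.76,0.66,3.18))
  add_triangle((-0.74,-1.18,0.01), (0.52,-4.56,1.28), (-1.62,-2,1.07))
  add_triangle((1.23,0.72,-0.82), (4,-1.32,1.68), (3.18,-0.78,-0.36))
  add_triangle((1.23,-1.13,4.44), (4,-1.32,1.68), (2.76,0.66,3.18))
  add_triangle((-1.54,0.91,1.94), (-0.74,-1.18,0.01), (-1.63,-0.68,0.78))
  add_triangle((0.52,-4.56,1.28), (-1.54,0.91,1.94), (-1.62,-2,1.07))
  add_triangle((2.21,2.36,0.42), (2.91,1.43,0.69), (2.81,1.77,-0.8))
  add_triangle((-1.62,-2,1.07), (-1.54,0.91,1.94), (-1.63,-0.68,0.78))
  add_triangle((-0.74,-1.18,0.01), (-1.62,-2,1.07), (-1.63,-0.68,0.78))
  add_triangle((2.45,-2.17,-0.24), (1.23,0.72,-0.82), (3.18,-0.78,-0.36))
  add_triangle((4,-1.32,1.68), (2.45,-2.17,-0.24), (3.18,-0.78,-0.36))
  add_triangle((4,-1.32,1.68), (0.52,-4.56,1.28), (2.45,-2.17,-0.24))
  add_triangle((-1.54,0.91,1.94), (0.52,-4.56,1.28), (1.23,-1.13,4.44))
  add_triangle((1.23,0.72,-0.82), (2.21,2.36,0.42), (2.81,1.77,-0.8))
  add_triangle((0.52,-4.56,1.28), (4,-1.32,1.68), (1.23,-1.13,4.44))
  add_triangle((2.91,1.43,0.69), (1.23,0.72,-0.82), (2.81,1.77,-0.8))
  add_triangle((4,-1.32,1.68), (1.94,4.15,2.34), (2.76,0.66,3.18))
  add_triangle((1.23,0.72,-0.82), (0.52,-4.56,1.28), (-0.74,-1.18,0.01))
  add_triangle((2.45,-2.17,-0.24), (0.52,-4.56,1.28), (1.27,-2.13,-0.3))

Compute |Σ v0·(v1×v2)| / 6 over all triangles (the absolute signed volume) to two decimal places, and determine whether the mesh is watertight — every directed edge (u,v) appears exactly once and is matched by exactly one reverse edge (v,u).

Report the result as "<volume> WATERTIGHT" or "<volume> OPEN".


64.18 WATERTIGHT

Per-triangle v0·(v1×v2)/6:
  t1: +0.0397
  t2: +0.3757
  t3: +0.4168
  t4: +0.7848
  t5: +1.7304
  t6: +8.6372
  t7: +4.1300
  t8: -0.4131
  t9: +1.3229
  t10: +5.1941
  t11: +0.7892
  t12: +1.0327
  t13: +5.0841
  t14: -0.1396
  t15: +2.5284
  t16: +0.8864
  t17: +0.5571
  t18: +0.1936
  t19: +0.5459
  t20: +1.7670
  t21: +4.6762
  t22: +6.3375
  t23: +0.1861
  t24: +10.9658
  t25: +0.1276
  t26: +4.8562
  t27: +0.7310
  t28: +0.8402
Σ = +64.1838 → |volume| = 64.18

Directed edges: 84 total, each appears once with its reverse present → watertight.


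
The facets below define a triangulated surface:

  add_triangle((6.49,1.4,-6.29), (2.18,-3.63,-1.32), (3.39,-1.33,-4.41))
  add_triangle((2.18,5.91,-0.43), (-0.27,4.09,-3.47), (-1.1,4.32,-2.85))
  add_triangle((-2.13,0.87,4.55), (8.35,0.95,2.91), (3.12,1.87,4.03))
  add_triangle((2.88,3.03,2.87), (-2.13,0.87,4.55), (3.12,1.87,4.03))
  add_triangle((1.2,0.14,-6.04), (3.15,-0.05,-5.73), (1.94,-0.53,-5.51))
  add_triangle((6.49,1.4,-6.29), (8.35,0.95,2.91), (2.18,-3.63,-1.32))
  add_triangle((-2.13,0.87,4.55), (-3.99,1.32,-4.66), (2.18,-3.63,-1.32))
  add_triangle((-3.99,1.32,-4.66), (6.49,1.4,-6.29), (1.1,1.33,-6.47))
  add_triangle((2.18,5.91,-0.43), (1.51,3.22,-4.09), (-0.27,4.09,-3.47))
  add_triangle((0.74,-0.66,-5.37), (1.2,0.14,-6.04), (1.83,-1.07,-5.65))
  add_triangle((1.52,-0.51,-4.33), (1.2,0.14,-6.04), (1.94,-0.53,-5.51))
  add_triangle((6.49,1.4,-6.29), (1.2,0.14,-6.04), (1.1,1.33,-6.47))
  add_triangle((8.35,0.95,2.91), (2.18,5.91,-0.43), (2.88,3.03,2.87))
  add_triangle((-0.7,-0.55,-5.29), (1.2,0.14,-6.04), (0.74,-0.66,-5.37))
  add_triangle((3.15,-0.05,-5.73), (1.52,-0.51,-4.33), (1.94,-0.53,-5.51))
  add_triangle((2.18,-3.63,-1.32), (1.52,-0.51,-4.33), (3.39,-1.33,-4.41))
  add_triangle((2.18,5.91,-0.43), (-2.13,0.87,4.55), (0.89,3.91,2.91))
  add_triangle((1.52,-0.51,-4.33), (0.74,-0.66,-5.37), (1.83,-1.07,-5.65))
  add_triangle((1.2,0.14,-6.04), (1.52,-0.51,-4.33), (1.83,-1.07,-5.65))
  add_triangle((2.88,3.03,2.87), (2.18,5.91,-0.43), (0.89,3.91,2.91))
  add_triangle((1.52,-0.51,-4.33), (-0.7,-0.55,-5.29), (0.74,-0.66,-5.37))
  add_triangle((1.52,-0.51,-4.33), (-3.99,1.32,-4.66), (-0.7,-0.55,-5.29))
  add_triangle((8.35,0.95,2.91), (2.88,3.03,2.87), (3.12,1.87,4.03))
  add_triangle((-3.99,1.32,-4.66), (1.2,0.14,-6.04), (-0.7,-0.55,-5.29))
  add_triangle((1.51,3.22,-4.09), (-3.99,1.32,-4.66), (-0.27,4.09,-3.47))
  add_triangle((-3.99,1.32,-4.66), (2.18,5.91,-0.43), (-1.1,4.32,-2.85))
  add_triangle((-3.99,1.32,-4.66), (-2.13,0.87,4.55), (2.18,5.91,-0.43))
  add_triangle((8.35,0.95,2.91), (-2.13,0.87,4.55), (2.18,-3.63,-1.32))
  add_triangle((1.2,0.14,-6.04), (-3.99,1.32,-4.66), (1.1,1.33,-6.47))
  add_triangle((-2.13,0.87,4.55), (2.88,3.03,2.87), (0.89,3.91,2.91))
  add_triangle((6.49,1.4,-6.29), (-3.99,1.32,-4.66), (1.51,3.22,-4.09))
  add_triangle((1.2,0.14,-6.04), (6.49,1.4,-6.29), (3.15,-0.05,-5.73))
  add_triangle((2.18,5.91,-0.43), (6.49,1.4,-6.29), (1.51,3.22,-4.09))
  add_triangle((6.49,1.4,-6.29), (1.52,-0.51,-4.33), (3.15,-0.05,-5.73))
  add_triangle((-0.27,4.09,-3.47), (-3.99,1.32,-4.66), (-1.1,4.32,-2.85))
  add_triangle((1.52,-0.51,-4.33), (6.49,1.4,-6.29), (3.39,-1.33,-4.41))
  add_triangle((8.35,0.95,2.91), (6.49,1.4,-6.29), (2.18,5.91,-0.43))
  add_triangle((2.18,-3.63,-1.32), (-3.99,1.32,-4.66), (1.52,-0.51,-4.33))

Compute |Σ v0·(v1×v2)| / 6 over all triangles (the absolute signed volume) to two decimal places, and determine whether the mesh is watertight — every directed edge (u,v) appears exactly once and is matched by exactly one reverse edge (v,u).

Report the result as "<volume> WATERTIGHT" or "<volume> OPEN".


357.56 WATERTIGHT

Per-triangle v0·(v1×v2)/6:
  t1: +6.7548
  t2: +3.9743
  t3: +6.6031
  t4: +5.8991
  t5: +1.1763
  t6: +48.0682
  t7: +13.1882
  t8: +2.6682
  t9: +7.7621
  t10: +0.9539
  t11: +0.0826
  t12: +6.4591
  t13: +19.1801
  t14: +1.1614
  t15: +0.0952
  t16: +3.6143
  t17: +5.2024
  t18: -0.3312
  t19: +0.3629
  t20: +7.2265
  t21: -0.1111
  t22: -3.1520
  t23: +7.1317
  t24: +5.4648
  t25: +7.7700
  t26: -0.9269
  t27: +31.3616
  t28: +25.3427
  t29: +5.6133
  t30: +6.5032
  t31: +20.4996
  t32: +3.5042
  t33: +20.7228
  t34: +0.1720
  t35: +4.1349
  t36: +5.3505
  t37: +66.2890
  t38: +11.7913
Σ = +357.5630 → |volume| = 357.56

Directed edges: 114 total, each appears once with its reverse present → watertight.


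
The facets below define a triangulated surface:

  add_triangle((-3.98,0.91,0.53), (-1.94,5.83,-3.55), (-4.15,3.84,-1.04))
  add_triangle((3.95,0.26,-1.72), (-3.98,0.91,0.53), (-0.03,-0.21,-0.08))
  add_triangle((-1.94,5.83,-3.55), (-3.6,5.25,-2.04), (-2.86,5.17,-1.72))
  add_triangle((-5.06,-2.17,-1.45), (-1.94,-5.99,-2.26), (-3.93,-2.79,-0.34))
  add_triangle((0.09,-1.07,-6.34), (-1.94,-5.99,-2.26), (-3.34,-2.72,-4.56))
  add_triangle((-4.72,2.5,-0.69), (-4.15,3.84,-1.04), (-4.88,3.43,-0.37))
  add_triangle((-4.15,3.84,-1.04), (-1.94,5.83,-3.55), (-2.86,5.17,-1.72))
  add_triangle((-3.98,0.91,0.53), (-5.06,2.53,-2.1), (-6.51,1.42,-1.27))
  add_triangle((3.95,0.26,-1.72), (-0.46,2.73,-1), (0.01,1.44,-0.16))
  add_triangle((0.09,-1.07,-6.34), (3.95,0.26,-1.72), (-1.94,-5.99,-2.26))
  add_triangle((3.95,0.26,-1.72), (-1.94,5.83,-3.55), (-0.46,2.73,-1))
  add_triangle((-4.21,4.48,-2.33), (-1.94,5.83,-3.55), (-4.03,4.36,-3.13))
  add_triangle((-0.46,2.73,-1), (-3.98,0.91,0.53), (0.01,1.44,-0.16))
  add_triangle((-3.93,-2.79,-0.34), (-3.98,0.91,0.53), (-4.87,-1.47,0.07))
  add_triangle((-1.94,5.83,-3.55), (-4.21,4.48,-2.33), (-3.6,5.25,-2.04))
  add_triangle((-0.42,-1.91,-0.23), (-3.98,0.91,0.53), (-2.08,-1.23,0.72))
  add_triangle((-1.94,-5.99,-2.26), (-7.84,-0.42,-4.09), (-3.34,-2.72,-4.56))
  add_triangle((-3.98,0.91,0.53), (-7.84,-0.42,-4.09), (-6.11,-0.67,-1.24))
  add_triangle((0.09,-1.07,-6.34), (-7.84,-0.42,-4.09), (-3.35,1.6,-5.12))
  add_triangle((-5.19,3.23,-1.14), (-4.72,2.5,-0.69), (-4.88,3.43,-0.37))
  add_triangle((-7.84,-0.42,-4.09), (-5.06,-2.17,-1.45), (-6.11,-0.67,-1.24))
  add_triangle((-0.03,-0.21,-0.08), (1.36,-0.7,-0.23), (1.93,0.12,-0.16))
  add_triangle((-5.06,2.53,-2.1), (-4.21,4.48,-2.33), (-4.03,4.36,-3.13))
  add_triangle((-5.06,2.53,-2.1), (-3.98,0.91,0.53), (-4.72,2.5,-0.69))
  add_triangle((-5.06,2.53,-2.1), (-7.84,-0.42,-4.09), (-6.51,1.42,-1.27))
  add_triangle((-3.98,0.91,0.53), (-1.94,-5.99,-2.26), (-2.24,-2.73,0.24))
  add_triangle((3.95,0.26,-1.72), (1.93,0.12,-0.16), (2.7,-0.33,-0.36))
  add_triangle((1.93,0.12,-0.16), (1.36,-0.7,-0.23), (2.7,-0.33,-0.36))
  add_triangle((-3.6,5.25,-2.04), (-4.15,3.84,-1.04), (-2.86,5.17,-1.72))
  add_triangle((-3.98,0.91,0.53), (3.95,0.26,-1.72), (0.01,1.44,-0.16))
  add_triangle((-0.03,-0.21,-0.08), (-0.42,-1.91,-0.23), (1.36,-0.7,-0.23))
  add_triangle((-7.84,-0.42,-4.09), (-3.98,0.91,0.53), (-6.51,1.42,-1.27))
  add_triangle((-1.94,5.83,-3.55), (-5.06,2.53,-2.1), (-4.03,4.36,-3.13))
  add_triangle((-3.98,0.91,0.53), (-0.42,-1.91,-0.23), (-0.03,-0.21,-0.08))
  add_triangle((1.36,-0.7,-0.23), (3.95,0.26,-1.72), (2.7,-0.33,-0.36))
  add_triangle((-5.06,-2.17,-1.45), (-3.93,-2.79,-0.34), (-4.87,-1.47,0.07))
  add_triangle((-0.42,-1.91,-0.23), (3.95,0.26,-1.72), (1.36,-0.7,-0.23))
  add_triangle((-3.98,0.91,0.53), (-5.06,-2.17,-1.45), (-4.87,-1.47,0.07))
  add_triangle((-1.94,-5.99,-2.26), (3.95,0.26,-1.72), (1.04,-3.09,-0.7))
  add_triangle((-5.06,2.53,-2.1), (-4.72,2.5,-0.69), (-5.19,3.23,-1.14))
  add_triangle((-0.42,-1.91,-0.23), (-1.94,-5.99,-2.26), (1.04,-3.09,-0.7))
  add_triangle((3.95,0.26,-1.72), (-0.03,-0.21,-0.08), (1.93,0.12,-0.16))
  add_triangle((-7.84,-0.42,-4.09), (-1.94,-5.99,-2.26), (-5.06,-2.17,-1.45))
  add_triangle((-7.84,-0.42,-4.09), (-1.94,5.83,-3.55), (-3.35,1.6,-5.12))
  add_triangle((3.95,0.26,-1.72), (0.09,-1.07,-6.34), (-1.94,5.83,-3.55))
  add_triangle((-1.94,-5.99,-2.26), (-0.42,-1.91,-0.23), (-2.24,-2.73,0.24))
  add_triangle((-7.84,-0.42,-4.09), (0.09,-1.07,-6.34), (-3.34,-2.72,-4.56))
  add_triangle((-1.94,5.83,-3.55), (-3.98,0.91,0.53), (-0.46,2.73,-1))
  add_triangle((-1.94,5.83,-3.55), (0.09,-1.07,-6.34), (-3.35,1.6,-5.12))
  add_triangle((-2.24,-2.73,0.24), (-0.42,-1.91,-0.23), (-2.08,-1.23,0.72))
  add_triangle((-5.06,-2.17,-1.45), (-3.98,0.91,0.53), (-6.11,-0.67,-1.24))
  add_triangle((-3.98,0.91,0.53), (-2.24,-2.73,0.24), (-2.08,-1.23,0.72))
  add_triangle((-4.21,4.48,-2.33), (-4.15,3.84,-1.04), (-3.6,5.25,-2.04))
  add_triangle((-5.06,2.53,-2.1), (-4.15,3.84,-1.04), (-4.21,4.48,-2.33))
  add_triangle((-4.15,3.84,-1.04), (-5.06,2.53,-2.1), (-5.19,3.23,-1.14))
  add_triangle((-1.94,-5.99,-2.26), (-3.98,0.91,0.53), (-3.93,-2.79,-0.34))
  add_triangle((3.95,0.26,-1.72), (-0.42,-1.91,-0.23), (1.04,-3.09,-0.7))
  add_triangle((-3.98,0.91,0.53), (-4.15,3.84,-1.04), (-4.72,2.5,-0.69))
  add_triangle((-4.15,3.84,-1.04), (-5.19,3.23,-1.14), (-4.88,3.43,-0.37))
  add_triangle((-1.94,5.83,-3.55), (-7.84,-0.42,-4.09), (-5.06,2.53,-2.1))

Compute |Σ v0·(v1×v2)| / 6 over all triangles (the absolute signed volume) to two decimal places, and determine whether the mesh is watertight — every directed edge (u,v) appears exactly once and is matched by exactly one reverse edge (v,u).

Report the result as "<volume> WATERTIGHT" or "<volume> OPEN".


243.81 WATERTIGHT

Per-triangle v0·(v1×v2)/6:
  t1: -1.6131
  t2: -0.2366
  t3: +1.2903
  t4: +5.0073
  t5: +16.1135
  t6: -0.7317
  t7: -2.5480
  t8: +2.0723
  t9: +0.8545
  t10: +22.1179
  t11: +3.2783
  t12: +2.2526
  t13: +0.7391
  t14: -0.0640
  t15: +2.3400
  t16: -0.9130
  t17: +17.5268
  t18: +4.0253
  t19: +19.5870
  t20: +0.3835
  t21: +4.2995
  t22: -0.0130
  t23: +1.7667
  t24: +1.4133
  t25: +6.5345
  t26: +5.1673
  t27: +0.2236
  t28: +0.0156
  t29: +0.6545
  t30: -1.0199
  t31: -0.0256
  t32: +2.9031
  t33: -0.5453
  t34: -0.0706
  t35: +0.3029
  t36: +1.7753
  t37: +0.6635
  t38: +2.3629
  t39: +5.5020
  t40: +0.5598
  t41: +0.9072
  t42: -0.0936
  t43: +12.2467
  t44: +20.2470
  t45: +27.8256
  t46: +0.9159
  t47: +17.2497
  t48: +2.8390
  t49: +18.0694
  t50: +0.1255
  t51: +1.6201
  t52: +1.0187
  t53: +1.2322
  t54: +2.2341
  t55: +1.1439
  t56: -2.4774
  t57: -0.5523
  t58: +1.0277
  t59: +0.8070
  t60: +13.4738
Σ = +243.8124 → |volume| = 243.81

Directed edges: 180 total, each appears once with its reverse present → watertight.


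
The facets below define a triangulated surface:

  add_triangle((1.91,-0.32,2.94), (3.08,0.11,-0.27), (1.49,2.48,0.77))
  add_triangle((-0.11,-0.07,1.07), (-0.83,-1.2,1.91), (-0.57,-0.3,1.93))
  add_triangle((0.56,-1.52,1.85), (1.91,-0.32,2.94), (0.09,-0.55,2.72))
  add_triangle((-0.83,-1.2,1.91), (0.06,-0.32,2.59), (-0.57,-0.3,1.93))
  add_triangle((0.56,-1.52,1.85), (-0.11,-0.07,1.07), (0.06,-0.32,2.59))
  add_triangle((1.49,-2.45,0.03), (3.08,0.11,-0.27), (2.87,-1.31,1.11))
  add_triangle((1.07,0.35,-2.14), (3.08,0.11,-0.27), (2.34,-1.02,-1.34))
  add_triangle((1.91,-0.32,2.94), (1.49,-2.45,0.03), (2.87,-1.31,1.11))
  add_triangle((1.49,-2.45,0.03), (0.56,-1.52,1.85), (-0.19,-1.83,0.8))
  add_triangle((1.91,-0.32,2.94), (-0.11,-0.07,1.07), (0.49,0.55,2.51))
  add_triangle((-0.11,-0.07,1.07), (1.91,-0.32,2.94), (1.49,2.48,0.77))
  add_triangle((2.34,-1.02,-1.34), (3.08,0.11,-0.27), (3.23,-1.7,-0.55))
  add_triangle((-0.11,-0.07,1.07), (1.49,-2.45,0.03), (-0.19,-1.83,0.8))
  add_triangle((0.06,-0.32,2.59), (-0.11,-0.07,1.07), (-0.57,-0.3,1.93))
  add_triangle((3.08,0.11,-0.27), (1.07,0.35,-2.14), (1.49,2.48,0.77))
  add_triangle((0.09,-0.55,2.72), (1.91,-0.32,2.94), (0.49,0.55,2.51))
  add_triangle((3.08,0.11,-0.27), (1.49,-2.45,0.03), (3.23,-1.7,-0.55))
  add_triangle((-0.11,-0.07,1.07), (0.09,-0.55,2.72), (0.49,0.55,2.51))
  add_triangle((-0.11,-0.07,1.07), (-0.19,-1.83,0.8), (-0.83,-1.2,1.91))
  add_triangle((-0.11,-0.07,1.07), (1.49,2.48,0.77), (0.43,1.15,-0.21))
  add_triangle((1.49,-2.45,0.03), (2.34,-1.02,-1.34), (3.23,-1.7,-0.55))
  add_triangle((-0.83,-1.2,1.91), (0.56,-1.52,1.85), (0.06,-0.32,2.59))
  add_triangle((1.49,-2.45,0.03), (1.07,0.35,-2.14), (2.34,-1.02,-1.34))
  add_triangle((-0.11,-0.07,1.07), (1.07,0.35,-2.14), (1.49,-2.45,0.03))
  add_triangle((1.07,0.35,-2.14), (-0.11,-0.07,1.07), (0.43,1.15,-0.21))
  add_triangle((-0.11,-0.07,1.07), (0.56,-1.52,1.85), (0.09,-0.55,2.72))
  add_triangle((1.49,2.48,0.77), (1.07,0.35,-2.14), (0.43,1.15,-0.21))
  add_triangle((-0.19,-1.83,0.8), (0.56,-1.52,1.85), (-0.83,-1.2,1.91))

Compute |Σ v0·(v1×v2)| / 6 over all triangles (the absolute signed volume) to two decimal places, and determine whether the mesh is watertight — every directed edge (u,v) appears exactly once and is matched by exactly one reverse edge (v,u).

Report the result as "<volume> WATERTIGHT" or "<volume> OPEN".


18.69 OPEN

Per-triangle v0·(v1×v2)/6:
  t1: +4.0506
  t2: -0.0516
  t3: +1.0037
  t4: +0.2326
  t5: -0.0613
  t6: +1.6332
  t7: +1.3408
  t8: +1.7194
  t9: +0.8587
  t10: -0.2988
  t11: +1.0340
  t12: +0.9064
  t13: -0.5204
  t14: +0.0201
  t15: +2.6932
  t16: +0.8184
  t17: +0.4926
  t18: +0.0967
  t19: -0.1802
  t20: +0.1337
  t21: +0.8120
  t22: +0.7026
  t23: +0.7912
  t24: -0.4270
  t25: -0.1569
  t26: +0.0424
  t27: +0.4440
  t28: +0.5584
Σ = +18.6884 → |volume| = 18.69

Directed edges: 84 total; 6 unmatched, e.g. (1.91,-0.32,2.94)→(3.08,0.11,-0.27) → open.


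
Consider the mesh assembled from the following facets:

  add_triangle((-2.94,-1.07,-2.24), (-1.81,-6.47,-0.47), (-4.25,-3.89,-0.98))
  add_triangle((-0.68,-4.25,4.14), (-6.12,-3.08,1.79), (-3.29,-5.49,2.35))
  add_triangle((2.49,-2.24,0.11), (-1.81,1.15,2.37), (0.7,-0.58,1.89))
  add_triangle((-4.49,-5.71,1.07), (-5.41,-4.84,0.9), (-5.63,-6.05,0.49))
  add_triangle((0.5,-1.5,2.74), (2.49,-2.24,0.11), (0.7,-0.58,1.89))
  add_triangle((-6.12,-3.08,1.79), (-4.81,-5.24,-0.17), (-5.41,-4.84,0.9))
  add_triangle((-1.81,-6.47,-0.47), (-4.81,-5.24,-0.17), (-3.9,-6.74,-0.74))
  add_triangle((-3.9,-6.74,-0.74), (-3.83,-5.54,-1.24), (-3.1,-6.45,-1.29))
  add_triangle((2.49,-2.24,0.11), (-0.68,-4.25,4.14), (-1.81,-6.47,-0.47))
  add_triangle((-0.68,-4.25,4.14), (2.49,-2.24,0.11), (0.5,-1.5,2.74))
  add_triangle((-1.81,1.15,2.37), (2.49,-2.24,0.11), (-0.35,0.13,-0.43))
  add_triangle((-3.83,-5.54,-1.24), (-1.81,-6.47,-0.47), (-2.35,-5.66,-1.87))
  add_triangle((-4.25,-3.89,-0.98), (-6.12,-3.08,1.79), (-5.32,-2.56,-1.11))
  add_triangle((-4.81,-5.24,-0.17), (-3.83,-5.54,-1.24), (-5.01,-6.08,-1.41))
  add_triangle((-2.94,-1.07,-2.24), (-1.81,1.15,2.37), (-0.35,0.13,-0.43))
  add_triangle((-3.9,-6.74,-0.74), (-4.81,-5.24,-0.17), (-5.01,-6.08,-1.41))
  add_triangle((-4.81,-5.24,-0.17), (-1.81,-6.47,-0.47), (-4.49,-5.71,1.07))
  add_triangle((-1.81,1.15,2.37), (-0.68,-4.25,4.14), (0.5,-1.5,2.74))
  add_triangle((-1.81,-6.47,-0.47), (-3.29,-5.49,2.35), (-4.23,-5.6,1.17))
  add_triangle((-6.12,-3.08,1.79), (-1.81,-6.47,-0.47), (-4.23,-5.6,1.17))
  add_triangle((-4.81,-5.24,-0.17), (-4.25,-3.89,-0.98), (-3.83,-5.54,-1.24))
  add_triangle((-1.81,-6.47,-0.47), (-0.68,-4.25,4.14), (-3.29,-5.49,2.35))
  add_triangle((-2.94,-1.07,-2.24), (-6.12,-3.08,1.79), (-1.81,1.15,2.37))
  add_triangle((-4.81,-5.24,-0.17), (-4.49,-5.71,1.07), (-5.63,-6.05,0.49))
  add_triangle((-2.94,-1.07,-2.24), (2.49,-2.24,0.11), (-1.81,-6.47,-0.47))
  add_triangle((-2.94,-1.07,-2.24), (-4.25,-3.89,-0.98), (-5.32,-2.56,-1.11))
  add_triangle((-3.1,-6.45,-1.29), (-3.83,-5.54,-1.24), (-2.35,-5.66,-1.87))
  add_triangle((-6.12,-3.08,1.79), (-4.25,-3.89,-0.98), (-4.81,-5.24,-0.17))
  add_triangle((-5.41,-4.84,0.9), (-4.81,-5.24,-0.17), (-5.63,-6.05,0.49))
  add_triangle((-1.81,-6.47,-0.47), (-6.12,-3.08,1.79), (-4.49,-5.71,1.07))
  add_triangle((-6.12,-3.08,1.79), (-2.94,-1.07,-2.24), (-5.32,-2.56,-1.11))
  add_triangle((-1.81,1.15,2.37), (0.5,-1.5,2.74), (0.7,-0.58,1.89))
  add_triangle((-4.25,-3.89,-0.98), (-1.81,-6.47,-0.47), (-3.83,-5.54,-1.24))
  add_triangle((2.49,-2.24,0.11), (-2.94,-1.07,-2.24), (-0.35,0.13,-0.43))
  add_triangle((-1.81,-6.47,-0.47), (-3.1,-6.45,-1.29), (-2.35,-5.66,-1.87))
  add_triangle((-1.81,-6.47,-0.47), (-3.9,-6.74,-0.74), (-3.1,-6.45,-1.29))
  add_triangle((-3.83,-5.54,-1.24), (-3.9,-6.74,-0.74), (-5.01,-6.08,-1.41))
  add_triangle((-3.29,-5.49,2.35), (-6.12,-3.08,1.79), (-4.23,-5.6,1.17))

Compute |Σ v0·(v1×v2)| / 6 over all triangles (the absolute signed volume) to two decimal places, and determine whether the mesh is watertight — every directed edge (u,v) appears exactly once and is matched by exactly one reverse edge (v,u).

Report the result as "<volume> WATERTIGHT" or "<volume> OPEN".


Per-triangle v0·(v1×v2)/6:
  t1: +5.3862
  t2: +9.8820
  t3: -0.4195
  t4: +0.9769
  t5: +0.8663
  t6: +1.4433
  t7: +1.3605
  t8: +0.8567
  t9: +14.8016
  t10: +3.6663
  t11: -0.2702
  t12: -2.8946
  t13: +5.0280
  t14: -0.8008
  t15: +0.6176
  t16: +2.1621
  t17: +4.6972
  t18: +3.6357
  t19: +4.9120
  t20: +3.1574
  t21: +1.5650
  t22: +9.9237
  t23: +7.2854
  t24: +0.5342
  t25: +6.4904
  t26: +2.6893
  t27: +0.9787
  t28: +3.5763
  t29: +0.5091
  t30: -2.1379
  t31: +0.7427
  t32: +0.8625
  t33: -1.1408
  t34: +0.4772
  t35: +1.3591
  t36: +1.4346
  t37: +0.5380
  t38: +5.1762
Σ = +99.9282 → |volume| = 99.93

Directed edges: 114 total; 6 unmatched, e.g. (-0.68,-4.25,4.14)→(-6.12,-3.08,1.79) → open.

99.93 OPEN


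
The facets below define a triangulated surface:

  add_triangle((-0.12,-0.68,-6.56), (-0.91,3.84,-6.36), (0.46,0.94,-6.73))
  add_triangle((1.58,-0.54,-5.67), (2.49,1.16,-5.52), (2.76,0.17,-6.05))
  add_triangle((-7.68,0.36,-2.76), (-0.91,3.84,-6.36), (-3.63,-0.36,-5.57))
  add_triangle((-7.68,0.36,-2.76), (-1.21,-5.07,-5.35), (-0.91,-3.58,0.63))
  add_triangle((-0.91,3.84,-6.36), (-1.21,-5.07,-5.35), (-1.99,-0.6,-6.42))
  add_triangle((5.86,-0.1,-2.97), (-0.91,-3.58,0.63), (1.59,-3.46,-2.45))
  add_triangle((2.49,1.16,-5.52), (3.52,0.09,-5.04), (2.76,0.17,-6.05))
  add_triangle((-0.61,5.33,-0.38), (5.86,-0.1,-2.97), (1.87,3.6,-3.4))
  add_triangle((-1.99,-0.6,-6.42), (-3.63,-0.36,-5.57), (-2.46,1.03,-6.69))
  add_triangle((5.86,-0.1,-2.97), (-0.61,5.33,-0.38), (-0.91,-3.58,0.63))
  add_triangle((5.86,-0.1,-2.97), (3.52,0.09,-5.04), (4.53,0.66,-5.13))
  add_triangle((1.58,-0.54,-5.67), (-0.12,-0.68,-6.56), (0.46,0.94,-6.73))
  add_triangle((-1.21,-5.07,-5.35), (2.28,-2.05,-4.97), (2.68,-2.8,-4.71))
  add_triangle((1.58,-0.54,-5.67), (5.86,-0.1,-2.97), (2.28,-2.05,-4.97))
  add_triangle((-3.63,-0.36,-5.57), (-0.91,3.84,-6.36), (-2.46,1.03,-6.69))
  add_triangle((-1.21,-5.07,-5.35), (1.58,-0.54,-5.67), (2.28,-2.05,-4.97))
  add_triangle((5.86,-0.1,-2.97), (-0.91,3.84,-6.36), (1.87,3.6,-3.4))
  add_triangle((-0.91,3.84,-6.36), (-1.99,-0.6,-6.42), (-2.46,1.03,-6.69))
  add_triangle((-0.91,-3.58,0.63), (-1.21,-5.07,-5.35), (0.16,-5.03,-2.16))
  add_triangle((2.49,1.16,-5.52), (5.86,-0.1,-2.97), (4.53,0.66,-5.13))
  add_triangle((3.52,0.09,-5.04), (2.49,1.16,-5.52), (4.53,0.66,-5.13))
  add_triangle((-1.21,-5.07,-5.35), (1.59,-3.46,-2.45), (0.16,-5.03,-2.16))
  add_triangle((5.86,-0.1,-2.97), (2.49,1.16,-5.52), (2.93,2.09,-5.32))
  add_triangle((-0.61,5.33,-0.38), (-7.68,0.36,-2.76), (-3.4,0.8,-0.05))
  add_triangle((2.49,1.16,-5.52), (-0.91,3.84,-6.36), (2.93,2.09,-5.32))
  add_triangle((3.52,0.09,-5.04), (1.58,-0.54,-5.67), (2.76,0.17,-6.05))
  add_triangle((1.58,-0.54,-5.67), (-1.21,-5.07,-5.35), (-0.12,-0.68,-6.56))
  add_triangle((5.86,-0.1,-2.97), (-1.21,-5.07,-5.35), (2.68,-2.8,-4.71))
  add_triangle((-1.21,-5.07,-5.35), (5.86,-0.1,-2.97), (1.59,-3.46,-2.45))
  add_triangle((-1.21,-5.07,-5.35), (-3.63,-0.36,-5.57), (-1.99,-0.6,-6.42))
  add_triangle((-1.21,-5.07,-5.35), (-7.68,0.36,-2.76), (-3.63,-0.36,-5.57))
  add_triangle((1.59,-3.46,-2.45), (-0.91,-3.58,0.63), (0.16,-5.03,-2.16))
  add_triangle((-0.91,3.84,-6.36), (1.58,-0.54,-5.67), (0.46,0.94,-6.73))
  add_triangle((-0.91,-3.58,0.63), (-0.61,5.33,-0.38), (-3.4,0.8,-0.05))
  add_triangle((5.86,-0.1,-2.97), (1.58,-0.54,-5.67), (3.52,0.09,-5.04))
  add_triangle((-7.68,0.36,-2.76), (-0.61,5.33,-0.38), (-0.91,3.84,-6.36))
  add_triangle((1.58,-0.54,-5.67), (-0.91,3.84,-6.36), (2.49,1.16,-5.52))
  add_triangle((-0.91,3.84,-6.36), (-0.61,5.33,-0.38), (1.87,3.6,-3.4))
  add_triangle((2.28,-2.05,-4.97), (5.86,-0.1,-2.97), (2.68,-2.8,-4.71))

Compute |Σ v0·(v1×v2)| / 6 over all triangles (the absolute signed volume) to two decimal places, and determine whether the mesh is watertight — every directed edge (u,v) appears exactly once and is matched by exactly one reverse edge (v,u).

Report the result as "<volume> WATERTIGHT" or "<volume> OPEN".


289.91 OPEN

Per-triangle v0·(v1×v2)/6:
  t1: +4.2895
  t2: +1.0399
  t3: +24.8267
  t4: +29.0718
  t5: +7.3174
  t6: +6.3395
  t7: +1.2355
  t8: +10.2959
  t9: +3.3049
  t10: -1.5432
  t11: +1.9292
  t12: +2.9842
  t13: +3.8336
  t14: +7.6527
  t15: +3.1062
  t16: +7.8815
  t17: +15.0363
  t18: +3.7128
  t19: +5.2149
  t20: +0.2622
  t21: +1.4963
  t22: +5.0449
  t23: +4.3956
  t24: +8.0839
  t25: +4.6006
  t26: +0.9132
  t27: +8.2542
  t28: +0.6231
  t29: +11.8189
  t30: +9.2308
  t31: +24.6554
  t32: +1.8614
  t33: +1.9390
  t34: +1.0932
  t35: +2.3451
  t36: +40.1570
  t37: +8.2716
  t38: +13.6518
  t39: +3.6775
Σ = +289.9051 → |volume| = 289.91

Directed edges: 117 total; 9 unmatched, e.g. (-0.12,-0.68,-6.56)→(-0.91,3.84,-6.36) → open.


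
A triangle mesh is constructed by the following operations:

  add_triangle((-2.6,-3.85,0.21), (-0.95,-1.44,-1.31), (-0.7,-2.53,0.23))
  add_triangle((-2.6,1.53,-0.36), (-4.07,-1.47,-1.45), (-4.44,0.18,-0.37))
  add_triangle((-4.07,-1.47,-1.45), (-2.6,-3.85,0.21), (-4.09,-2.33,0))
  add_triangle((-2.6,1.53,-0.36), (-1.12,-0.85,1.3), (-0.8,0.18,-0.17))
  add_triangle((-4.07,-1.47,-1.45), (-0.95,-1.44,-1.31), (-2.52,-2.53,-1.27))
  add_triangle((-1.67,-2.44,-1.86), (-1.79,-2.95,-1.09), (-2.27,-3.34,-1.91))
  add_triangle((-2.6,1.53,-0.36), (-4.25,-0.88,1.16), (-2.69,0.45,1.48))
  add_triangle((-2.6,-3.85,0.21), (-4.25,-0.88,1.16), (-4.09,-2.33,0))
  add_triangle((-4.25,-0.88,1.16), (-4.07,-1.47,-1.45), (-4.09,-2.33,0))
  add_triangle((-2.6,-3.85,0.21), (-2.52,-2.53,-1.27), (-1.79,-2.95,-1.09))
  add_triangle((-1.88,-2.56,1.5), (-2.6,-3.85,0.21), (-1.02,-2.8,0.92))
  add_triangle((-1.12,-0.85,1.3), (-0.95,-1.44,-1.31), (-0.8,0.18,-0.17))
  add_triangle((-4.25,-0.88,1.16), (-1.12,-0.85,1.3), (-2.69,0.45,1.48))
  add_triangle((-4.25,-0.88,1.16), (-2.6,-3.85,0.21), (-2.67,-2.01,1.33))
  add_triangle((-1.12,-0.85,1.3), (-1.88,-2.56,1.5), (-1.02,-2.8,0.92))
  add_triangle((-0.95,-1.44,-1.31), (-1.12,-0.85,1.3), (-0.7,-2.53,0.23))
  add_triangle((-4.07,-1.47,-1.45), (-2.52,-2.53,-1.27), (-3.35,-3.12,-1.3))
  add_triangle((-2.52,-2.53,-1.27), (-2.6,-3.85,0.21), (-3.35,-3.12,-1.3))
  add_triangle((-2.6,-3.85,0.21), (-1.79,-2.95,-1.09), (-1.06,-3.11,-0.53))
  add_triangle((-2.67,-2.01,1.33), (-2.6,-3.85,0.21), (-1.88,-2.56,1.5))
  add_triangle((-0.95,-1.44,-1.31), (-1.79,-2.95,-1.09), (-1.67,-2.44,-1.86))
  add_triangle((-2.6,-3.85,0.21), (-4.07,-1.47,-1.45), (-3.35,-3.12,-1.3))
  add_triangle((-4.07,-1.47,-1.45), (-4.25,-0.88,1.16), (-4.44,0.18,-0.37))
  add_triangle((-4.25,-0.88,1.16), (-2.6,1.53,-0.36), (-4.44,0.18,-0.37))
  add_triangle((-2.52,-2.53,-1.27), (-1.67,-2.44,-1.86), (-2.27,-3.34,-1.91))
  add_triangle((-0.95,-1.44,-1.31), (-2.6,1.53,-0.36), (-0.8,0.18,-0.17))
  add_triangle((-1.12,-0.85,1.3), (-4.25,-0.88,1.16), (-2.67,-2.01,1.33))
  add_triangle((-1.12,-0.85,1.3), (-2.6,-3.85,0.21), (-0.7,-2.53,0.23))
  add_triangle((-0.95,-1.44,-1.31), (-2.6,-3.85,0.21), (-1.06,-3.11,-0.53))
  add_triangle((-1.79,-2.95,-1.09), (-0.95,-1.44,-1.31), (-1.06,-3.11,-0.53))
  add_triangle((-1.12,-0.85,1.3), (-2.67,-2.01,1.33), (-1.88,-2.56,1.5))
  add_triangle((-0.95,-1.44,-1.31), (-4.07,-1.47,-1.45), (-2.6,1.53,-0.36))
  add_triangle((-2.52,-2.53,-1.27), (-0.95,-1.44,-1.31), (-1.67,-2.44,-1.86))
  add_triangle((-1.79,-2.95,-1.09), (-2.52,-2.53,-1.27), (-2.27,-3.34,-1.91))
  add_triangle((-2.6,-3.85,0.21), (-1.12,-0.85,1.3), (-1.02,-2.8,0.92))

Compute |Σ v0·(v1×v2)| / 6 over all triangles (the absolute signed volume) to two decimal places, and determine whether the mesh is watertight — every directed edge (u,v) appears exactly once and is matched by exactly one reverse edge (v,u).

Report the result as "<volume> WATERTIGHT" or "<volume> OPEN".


25.18 OPEN

Per-triangle v0·(v1×v2)/6:
  t1: +0.8999
  t2: +1.3445
  t3: +2.2199
  t4: -0.2221
  t5: +0.7906
  t6: +0.0517
  t7: +1.8556
  t8: +2.0937
  t9: +2.1943
  t10: +0.8340
  t11: +0.8346
  t12: -0.5019
  t13: +1.0357
  t14: +1.9261
  t15: +0.2021
  t16: -0.8220
  t17: +0.3652
  t18: +0.3575
  t19: +0.7442
  t20: +1.0274
  t21: +0.0365
  t22: +1.6825
  t23: +2.6970
  t24: +1.4846
  t25: +0.2082
  t26: -0.0972
  t27: +0.7630
  t28: +0.8435
  t29: -0.9168
  t30: +0.2931
  t31: +0.3763
  t32: +1.2058
  t33: +0.0585
  t34: +0.2872
  t35: -0.9694
Σ = +25.1844 → |volume| = 25.18

Directed edges: 105 total; 3 unmatched, e.g. (-2.6,1.53,-0.36)→(-1.12,-0.85,1.3) → open.


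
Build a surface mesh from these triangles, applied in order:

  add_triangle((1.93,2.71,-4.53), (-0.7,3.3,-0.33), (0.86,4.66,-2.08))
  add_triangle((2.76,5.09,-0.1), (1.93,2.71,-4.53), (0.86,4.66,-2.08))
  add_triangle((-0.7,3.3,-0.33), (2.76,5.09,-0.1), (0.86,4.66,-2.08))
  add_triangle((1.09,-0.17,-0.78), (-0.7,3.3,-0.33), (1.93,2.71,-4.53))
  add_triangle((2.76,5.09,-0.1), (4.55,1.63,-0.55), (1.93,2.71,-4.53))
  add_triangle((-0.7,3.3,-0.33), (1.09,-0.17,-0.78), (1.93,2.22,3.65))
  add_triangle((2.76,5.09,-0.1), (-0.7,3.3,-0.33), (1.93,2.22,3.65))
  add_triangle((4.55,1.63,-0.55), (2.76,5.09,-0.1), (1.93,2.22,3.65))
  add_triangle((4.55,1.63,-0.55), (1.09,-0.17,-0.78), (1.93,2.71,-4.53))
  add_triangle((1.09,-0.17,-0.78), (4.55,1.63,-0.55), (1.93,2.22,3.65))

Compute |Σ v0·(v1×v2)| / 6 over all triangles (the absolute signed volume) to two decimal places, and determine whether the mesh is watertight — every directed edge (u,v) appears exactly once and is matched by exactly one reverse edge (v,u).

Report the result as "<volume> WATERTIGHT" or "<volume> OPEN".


Per-triangle v0·(v1×v2)/6:
  t1: +2.1064
  t2: +7.1071
  t3: +3.8243
  t4: -1.3708
  t5: +13.7209
  t6: -3.2969
  t7: +7.6369
  t8: +11.8067
  t9: +2.8185
  t10: +0.8991
Σ = +45.2523 → |volume| = 45.25

Directed edges: 30 total, each appears once with its reverse present → watertight.

45.25 WATERTIGHT


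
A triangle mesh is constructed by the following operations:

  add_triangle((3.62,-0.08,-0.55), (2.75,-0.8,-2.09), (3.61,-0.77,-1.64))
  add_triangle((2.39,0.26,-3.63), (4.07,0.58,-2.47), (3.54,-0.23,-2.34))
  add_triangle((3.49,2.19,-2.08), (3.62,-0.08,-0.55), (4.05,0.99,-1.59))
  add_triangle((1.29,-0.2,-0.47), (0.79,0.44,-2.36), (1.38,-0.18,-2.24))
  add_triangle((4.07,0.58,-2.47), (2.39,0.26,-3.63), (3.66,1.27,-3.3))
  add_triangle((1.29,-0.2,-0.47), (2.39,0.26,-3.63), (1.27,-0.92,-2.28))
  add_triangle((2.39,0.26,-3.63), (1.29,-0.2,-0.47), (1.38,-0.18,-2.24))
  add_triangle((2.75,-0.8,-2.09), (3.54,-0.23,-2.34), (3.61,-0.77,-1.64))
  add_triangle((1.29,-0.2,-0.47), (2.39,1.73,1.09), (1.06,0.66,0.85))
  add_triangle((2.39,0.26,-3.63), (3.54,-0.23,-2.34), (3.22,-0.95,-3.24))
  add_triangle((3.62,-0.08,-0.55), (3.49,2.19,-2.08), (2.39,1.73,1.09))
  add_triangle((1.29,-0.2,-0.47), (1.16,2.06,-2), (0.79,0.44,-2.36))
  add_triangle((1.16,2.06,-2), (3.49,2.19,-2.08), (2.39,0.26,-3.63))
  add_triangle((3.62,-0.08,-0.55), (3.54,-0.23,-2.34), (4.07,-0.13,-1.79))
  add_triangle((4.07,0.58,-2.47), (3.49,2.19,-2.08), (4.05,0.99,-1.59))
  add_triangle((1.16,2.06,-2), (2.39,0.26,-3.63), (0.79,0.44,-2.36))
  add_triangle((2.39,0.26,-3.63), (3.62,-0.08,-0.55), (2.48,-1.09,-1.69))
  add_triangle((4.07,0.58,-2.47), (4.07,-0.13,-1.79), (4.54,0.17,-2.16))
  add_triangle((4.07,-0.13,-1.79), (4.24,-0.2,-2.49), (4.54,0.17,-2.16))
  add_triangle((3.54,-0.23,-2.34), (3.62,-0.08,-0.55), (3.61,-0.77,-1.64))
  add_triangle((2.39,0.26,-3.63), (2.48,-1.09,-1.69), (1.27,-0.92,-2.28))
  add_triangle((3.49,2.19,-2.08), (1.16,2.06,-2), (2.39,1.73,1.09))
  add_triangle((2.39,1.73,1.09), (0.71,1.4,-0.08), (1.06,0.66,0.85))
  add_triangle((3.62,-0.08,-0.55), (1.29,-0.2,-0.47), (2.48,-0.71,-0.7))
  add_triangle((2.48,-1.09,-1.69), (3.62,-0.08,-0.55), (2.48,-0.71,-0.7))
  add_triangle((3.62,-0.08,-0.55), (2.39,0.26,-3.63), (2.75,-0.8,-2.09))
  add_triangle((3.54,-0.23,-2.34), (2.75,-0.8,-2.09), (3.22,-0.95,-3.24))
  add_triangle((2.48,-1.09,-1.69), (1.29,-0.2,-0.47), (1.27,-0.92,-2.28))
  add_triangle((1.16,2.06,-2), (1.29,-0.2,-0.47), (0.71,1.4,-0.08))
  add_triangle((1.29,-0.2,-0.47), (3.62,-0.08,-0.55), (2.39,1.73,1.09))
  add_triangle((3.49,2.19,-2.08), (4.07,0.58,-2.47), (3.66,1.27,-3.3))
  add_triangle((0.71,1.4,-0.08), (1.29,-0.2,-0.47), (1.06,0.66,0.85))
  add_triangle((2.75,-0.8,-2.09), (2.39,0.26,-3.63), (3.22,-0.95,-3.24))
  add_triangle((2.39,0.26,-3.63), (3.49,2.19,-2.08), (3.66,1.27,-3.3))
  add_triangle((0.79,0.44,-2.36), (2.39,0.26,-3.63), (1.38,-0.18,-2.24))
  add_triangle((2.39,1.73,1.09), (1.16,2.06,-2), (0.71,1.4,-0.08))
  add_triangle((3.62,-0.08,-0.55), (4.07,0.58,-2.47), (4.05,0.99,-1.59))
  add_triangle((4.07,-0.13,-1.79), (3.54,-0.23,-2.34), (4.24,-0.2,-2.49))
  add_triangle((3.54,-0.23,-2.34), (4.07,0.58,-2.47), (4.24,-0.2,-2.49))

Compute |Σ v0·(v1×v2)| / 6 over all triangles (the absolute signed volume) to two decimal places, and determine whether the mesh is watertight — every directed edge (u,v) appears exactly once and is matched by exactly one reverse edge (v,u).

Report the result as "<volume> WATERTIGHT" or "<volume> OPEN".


17.91 OPEN

Per-triangle v0·(v1×v2)/6:
  t1: -0.2095
  t2: +1.0754
  t3: +0.3238
  t4: -0.1950
  t5: +1.1655
  t6: -0.6753
  t7: +0.2154
  t8: +0.3596
  t9: +0.2108
  t10: +1.1684
  t11: +3.6546
  t12: -0.8071
  t13: +2.6527
  t14: +0.0637
  t15: +0.9858
  t16: +0.8601
  t17: +2.2882
  t18: -0.0667
  t19: +0.1408
  t20: +0.6505
  t21: +1.0655
  t22: +2.1235
  t23: +0.1121
  t24: -0.0749
  t25: +0.3172
  t26: -1.7726
  t27: +0.2885
  t28: -0.1534
  t29: -0.5982
  t30: -0.1444
  t31: +1.2580
  t32: -0.3697
  t33: -0.3581
  t34: +0.5104
  t35: +0.1729
  t36: +0.6963
  t37: +0.8120
  t38: +0.0153
  t39: +0.1460
Σ = +17.9081 → |volume| = 17.91

Directed edges: 117 total; 9 unmatched, e.g. (4.07,-0.13,-1.79)→(3.62,-0.08,-0.55) → open.
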